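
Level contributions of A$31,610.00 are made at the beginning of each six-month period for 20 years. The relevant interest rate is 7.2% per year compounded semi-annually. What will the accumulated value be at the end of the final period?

A$2,833,783.84

This is an annuity due: 40 deposits of A$31,610.00 at the beginning of each six-month period.
Periodic rate r = 0.072/2 per half-year; n is counted in half-years.
FV = PMT × [((1+r)^n − 1)/r] × (1+r) = 31,610 × [(1+r)^40 − 1] / r × (1+r) = A$2,833,783.84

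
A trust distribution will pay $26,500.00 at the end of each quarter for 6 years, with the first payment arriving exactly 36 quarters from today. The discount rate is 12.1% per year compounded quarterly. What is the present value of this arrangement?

$157,719.11

Ordinary annuity of 24 payments, first payment at period 36.
Periodic rate r = 0.121/4 per quarter; n is counted in quarters.
The ordinary-annuity PV formula values the stream one period before the first payment (period 35); discount that back 35 periods:
PV₀ = 26,500 × [1 − (1+r)^−24] / r × (1+r)^−35 = $157,719.11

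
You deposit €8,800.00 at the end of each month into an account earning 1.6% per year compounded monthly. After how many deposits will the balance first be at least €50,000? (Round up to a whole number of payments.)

6 payments

Periodic rate r = 0.016/12 per month; n is counted in months.
Ordinary annuity FV: 50,000 = 8,800 × [((1+r)^n − 1)/r].
(1+r)^n = 1 + 50,000 × r / 8,800, so n = ln(1 + 50,000·r/8,800) / ln(1+r) = 5.66.
Round up to a whole number of payments: n = 6.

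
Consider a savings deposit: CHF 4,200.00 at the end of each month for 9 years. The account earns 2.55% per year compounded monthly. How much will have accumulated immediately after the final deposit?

CHF 509,266.48

This is an ordinary annuity: 108 deposits of CHF 4,200.00 at the end of each month.
Periodic rate r = 0.0255/12 per month; n is counted in months.
FV = PMT × [((1+r)^n − 1)/r] = 4,200 × [(1+r)^108 − 1] / r = CHF 509,266.48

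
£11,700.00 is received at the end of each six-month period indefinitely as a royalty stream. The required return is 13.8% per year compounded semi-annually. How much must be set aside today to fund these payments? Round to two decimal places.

£169,565.22

Periodic rate r = 0.138/2 per half-year.
Level perpetuity: PV = PMT / r = 11,700 / (0.138/2) = £169,565.22.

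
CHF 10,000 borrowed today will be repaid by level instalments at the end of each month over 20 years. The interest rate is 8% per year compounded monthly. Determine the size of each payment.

CHF 83.64

Level ordinary annuity; solve PV = PMT × [(1 − (1+r)^−n)/r] for PMT.
Periodic rate r = 0.08/12 per month; n is counted in months.
With n = 240: PMT = 10,000 / ([(1 − (1+r)^−n)/r]) = CHF 83.64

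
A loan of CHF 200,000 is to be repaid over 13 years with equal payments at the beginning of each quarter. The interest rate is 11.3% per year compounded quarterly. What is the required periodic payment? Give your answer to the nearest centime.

Level annuity due; solve PV = PMT × [(1 − (1+r)^−n)/r] × (1+r) for PMT.
Periodic rate r = 0.113/4 per quarter; n is counted in quarters.
With n = 52: PMT = 200,000 / ([(1 − (1+r)^−n)/r] × (1+r)) = CHF 7,181.69

CHF 7,181.69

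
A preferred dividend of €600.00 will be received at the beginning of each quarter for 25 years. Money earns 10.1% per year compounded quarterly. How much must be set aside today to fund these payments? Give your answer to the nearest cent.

€22,349.85

This is an annuity due: 100 payments of €600.00 at the beginning of each quarter.
Periodic rate r = 0.101/4 per quarter; n is counted in quarters.
PV = PMT × [(1 − (1+r)^−n)/r] × (1+r) = 600 × [1 − (1+r)^−100] / r × (1+r) = €22,349.85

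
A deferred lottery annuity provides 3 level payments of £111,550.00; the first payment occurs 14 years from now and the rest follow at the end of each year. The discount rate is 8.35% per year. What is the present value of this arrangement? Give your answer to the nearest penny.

£100,713.49

Ordinary annuity of 3 payments, first payment at period 14.
Periodic rate r = 0.0835 per year.
The ordinary-annuity PV formula values the stream one period before the first payment (period 13); discount that back 13 periods:
PV₀ = 111,550 × [1 − (1+r)^−3] / r × (1+r)^−13 = £100,713.49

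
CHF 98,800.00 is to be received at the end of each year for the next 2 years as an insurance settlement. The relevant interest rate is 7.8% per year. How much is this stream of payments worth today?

CHF 176,670.88

This is an ordinary annuity: 2 payments of CHF 98,800.00 at the end of each year.
Periodic rate r = 0.078 per year.
PV = PMT × [(1 − (1+r)^−n)/r] = 98,800 × [1 − (1+r)^−2] / r = CHF 176,670.88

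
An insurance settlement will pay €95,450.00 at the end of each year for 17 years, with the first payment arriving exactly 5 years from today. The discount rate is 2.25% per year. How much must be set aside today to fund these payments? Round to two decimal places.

Ordinary annuity of 17 payments, first payment at period 5.
Periodic rate r = 0.0225 per year.
The ordinary-annuity PV formula values the stream one period before the first payment (period 4); discount that back 4 periods:
PV₀ = 95,450 × [1 − (1+r)^−17] / r × (1+r)^−4 = €1,222,302.88

€1,222,302.88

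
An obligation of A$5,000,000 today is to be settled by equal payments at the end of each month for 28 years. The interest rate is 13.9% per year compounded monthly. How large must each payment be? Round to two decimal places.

Level ordinary annuity; solve PV = PMT × [(1 − (1+r)^−n)/r] for PMT.
Periodic rate r = 0.139/12 per month; n is counted in months.
With n = 336: PMT = 5,000,000 / ([(1 − (1+r)^−n)/r]) = A$59,150.91

A$59,150.91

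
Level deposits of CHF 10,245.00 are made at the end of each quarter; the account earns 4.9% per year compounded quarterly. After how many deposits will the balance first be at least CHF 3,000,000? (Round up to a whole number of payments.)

126 payments

Periodic rate r = 0.049/4 per quarter; n is counted in quarters.
Ordinary annuity FV: 3,000,000 = 10,245 × [((1+r)^n − 1)/r].
(1+r)^n = 1 + 3,000,000 × r / 10,245, so n = ln(1 + 3,000,000·r/10,245) / ln(1+r) = 125.11.
Round up to a whole number of payments: n = 126.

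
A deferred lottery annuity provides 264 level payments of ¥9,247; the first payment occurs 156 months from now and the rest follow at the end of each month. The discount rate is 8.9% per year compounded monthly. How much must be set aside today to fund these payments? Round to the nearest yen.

Ordinary annuity of 264 payments, first payment at period 156.
Periodic rate r = 0.089/12 per month; n is counted in months.
The ordinary-annuity PV formula values the stream one period before the first payment (period 155); discount that back 155 periods:
PV₀ = 9,247 × [1 − (1+r)^−264] / r × (1+r)^−155 = ¥340,237

¥340,237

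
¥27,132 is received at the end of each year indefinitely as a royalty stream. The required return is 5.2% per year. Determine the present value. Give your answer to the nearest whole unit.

Periodic rate r = 0.052 per year.
Level perpetuity: PV = PMT / r = 27,132 / (0.052) = ¥521,769.

¥521,769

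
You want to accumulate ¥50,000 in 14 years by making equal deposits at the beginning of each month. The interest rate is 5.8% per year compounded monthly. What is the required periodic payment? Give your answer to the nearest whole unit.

¥193

Level annuity due; solve FV = PMT × [((1+r)^n − 1)/r] × (1+r) for PMT.
Periodic rate r = 0.058/12 per month; n is counted in months.
With n = 168: PMT = 50,000 / ([((1+r)^n − 1)/r] × (1+r)) = ¥193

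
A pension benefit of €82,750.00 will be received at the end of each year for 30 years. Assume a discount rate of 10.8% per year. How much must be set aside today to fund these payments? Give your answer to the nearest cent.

€730,873.07

This is an ordinary annuity: 30 payments of €82,750.00 at the end of each year.
Periodic rate r = 0.108 per year.
PV = PMT × [(1 − (1+r)^−n)/r] = 82,750 × [1 − (1+r)^−30] / r = €730,873.07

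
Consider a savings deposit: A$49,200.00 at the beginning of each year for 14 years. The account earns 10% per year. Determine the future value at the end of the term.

This is an annuity due: 14 deposits of A$49,200.00 at the beginning of each year.
Periodic rate r = 0.1 per year.
FV = PMT × [((1+r)^n − 1)/r] × (1+r) = 49,200 × [(1+r)^14 − 1] / r × (1+r) = A$1,514,006.10

A$1,514,006.10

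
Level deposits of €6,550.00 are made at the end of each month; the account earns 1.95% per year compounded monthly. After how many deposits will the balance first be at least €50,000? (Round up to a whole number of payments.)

8 payments

Periodic rate r = 0.0195/12 per month; n is counted in months.
Ordinary annuity FV: 50,000 = 6,550 × [((1+r)^n − 1)/r].
(1+r)^n = 1 + 50,000 × r / 6,550, so n = ln(1 + 50,000·r/6,550) / ln(1+r) = 7.59.
Round up to a whole number of payments: n = 8.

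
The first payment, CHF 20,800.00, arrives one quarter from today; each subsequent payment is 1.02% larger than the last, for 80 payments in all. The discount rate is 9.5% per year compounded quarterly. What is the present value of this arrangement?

CHF 1,006,366.69

Periodic rate r = 0.095/4 per quarter; n is counted in quarters.
Growing ordinary annuity: PV = PMT₁ × [1 − ((1+g)/(1+r))^n] / (r − g) = 20,800 × [1 − ((1+0.0102)/(1+r))^80] / (r − 0.0102) = CHF 1,006,366.69.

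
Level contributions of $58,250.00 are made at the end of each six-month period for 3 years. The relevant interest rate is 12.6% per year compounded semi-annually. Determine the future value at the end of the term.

This is an ordinary annuity: 6 deposits of $58,250.00 at the end of each six-month period.
Periodic rate r = 0.126/2 per half-year; n is counted in half-years.
FV = PMT × [((1+r)^n − 1)/r] = 58,250 × [(1+r)^6 − 1] / r = $409,394.18

$409,394.18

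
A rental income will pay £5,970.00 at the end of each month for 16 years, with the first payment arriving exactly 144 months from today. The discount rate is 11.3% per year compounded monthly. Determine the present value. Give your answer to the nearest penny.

Ordinary annuity of 192 payments, first payment at period 144.
Periodic rate r = 0.113/12 per month; n is counted in months.
The ordinary-annuity PV formula values the stream one period before the first payment (period 143); discount that back 143 periods:
PV₀ = 5,970 × [1 − (1+r)^−192] / r × (1+r)^−143 = £138,513.21

£138,513.21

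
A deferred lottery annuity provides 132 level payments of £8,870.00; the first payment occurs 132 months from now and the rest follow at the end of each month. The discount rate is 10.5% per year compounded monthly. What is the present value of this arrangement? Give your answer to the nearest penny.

Ordinary annuity of 132 payments, first payment at period 132.
Periodic rate r = 0.105/12 per month; n is counted in months.
The ordinary-annuity PV formula values the stream one period before the first payment (period 131); discount that back 131 periods:
PV₀ = 8,870 × [1 − (1+r)^−132] / r × (1+r)^−131 = £221,267.50

£221,267.50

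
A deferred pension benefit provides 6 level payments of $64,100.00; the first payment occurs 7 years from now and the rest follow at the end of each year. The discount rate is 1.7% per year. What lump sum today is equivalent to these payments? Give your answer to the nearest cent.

Ordinary annuity of 6 payments, first payment at period 7.
Periodic rate r = 0.017 per year.
The ordinary-annuity PV formula values the stream one period before the first payment (period 6); discount that back 6 periods:
PV₀ = 64,100 × [1 − (1+r)^−6] / r × (1+r)^−6 = $327,823.58

$327,823.58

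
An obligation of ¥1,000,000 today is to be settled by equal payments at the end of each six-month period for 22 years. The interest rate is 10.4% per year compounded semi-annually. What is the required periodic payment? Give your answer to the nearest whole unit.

Level ordinary annuity; solve PV = PMT × [(1 − (1+r)^−n)/r] for PMT.
Periodic rate r = 0.104/2 per half-year; n is counted in half-years.
With n = 44: PMT = 1,000,000 / ([(1 − (1+r)^−n)/r]) = ¥58,262

¥58,262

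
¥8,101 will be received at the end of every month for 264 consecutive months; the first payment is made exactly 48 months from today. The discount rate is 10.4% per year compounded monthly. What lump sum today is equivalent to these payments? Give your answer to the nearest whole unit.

Ordinary annuity of 264 payments, first payment at period 48.
Periodic rate r = 0.104/12 per month; n is counted in months.
The ordinary-annuity PV formula values the stream one period before the first payment (period 47); discount that back 47 periods:
PV₀ = 8,101 × [1 − (1+r)^−264] / r × (1+r)^−47 = ¥559,233

¥559,233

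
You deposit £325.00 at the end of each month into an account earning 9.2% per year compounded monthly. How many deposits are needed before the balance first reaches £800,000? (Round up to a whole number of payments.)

Periodic rate r = 0.092/12 per month; n is counted in months.
Ordinary annuity FV: 800,000 = 325 × [((1+r)^n − 1)/r].
(1+r)^n = 1 + 800,000 × r / 325, so n = ln(1 + 800,000·r/325) / ln(1+r) = 391.40.
Round up to a whole number of payments: n = 392.

392 payments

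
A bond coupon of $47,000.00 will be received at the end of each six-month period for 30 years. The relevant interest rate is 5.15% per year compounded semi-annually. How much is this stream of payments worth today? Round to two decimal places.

$1,428,207.45

This is an ordinary annuity: 60 payments of $47,000.00 at the end of each six-month period.
Periodic rate r = 0.0515/2 per half-year; n is counted in half-years.
PV = PMT × [(1 − (1+r)^−n)/r] = 47,000 × [1 − (1+r)^−60] / r = $1,428,207.45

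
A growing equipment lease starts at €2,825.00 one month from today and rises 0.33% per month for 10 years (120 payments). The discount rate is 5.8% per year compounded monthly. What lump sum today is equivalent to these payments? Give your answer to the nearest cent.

Periodic rate r = 0.058/12 per month; n is counted in months.
Growing ordinary annuity: PV = PMT₁ × [1 − ((1+g)/(1+r))^n] / (r − g) = 2,825 × [1 − ((1+0.0033)/(1+r))^120] / (r − 0.0033) = €308,497.38.

€308,497.38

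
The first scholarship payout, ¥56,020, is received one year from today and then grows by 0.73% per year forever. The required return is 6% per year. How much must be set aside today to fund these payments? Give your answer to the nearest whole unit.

Periodic rate r = 0.06 per year.
Growing perpetuity (Gordon): PV = PMT₁ / (r − g) = 56,020 / (r − 0.0073) = ¥1,062,998.

¥1,062,998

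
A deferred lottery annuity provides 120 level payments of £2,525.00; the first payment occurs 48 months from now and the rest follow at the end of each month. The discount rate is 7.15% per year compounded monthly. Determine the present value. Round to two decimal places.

Ordinary annuity of 120 payments, first payment at period 48.
Periodic rate r = 0.0715/12 per month; n is counted in months.
The ordinary-annuity PV formula values the stream one period before the first payment (period 47); discount that back 47 periods:
PV₀ = 2,525 × [1 − (1+r)^−120] / r × (1+r)^−47 = £163,399.32

£163,399.32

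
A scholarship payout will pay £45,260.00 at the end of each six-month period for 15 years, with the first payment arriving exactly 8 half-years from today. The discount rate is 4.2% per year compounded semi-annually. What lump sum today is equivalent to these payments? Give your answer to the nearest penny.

£864,490.68

Ordinary annuity of 30 payments, first payment at period 8.
Periodic rate r = 0.042/2 per half-year; n is counted in half-years.
The ordinary-annuity PV formula values the stream one period before the first payment (period 7); discount that back 7 periods:
PV₀ = 45,260 × [1 − (1+r)^−30] / r × (1+r)^−7 = £864,490.68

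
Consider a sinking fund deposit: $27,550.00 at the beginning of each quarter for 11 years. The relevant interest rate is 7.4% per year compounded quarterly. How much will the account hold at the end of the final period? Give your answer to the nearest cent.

$1,881,049.57

This is an annuity due: 44 deposits of $27,550.00 at the beginning of each quarter.
Periodic rate r = 0.074/4 per quarter; n is counted in quarters.
FV = PMT × [((1+r)^n − 1)/r] × (1+r) = 27,550 × [(1+r)^44 − 1] / r × (1+r) = $1,881,049.57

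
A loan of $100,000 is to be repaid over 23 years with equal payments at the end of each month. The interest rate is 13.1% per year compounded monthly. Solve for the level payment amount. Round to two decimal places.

Level ordinary annuity; solve PV = PMT × [(1 − (1+r)^−n)/r] for PMT.
Periodic rate r = 0.131/12 per month; n is counted in months.
With n = 276: PMT = 100,000 / ([(1 − (1+r)^−n)/r]) = $1,149.07

$1,149.07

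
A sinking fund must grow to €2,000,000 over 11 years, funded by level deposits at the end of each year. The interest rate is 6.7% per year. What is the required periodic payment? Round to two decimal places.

Level ordinary annuity; solve FV = PMT × [((1+r)^n − 1)/r] for PMT.
Periodic rate r = 0.067 per year.
With n = 11: PMT = 2,000,000 / ([((1+r)^n − 1)/r]) = €128,742.37

€128,742.37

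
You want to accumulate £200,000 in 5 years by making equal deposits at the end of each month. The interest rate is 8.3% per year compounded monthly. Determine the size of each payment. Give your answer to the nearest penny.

Level ordinary annuity; solve FV = PMT × [((1+r)^n − 1)/r] for PMT.
Periodic rate r = 0.083/12 per month; n is counted in months.
With n = 60: PMT = 200,000 / ([((1+r)^n − 1)/r]) = £2,700.72

£2,700.72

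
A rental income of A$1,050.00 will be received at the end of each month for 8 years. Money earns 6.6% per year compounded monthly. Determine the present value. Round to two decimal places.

This is an ordinary annuity: 96 payments of A$1,050.00 at the end of each month.
Periodic rate r = 0.066/12 per month; n is counted in months.
PV = PMT × [(1 − (1+r)^−n)/r] = 1,050 × [1 − (1+r)^−96] / r = A$78,151.08

A$78,151.08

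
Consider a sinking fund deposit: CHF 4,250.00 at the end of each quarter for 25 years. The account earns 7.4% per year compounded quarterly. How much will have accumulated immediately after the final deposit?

This is an ordinary annuity: 100 deposits of CHF 4,250.00 at the end of each quarter.
Periodic rate r = 0.074/4 per quarter; n is counted in quarters.
FV = PMT × [((1+r)^n − 1)/r] = 4,250 × [(1+r)^100 − 1] / r = CHF 1,206,819.57

CHF 1,206,819.57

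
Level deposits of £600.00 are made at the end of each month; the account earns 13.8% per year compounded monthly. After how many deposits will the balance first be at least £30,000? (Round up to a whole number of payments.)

Periodic rate r = 0.138/12 per month; n is counted in months.
Ordinary annuity FV: 30,000 = 600 × [((1+r)^n − 1)/r].
(1+r)^n = 1 + 30,000 × r / 600, so n = ln(1 + 30,000·r/600) / ln(1+r) = 39.73.
Round up to a whole number of payments: n = 40.

40 payments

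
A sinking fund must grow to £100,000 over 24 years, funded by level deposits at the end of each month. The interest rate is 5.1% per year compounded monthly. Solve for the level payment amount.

Level ordinary annuity; solve FV = PMT × [((1+r)^n − 1)/r] for PMT.
Periodic rate r = 0.051/12 per month; n is counted in months.
With n = 288: PMT = 100,000 / ([((1+r)^n − 1)/r]) = £177.68

£177.68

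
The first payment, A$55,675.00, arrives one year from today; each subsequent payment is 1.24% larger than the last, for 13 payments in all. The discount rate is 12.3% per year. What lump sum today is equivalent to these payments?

Periodic rate r = 0.123 per year.
Growing ordinary annuity: PV = PMT₁ × [1 − ((1+g)/(1+r))^n] / (r − g) = 55,675 × [1 − ((1+0.0124)/(1+r))^13] / (r − 0.0124) = A$372,609.18.

A$372,609.18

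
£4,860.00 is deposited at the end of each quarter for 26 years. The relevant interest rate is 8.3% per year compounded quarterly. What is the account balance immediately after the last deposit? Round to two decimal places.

£1,748,380.76

This is an ordinary annuity: 104 deposits of £4,860.00 at the end of each quarter.
Periodic rate r = 0.083/4 per quarter; n is counted in quarters.
FV = PMT × [((1+r)^n − 1)/r] = 4,860 × [(1+r)^104 − 1] / r = £1,748,380.76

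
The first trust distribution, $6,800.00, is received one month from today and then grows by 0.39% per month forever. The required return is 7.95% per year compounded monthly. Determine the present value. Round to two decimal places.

$2,495,412.84

Periodic rate r = 0.0795/12 per month.
Growing perpetuity (Gordon): PV = PMT₁ / (r − g) = 6,800 / (r − 0.0039) = $2,495,412.84.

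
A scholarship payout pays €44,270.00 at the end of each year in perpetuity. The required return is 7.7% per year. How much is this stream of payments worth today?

€574,935.06

Periodic rate r = 0.077 per year.
Level perpetuity: PV = PMT / r = 44,270 / (0.077) = €574,935.06.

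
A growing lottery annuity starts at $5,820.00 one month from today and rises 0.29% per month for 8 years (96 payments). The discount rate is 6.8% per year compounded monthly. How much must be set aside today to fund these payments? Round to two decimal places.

Periodic rate r = 0.068/12 per month; n is counted in months.
Growing ordinary annuity: PV = PMT₁ × [1 − ((1+g)/(1+r))^n] / (r − g) = 5,820 × [1 − ((1+0.0029)/(1+r))^96] / (r − 0.0029) = $488,849.08.

$488,849.08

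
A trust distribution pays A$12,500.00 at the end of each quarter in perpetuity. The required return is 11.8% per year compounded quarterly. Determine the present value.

A$423,728.81

Periodic rate r = 0.118/4 per quarter.
Level perpetuity: PV = PMT / r = 12,500 / (0.118/4) = A$423,728.81.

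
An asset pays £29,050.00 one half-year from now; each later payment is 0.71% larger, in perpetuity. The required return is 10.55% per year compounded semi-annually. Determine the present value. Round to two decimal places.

£636,363.64

Periodic rate r = 0.1055/2 per half-year.
Growing perpetuity (Gordon): PV = PMT₁ / (r − g) = 29,050 / (r − 0.0071) = £636,363.64.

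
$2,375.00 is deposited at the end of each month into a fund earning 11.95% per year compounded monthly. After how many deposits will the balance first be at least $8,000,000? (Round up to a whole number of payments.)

Periodic rate r = 0.1195/12 per month; n is counted in months.
Ordinary annuity FV: 8,000,000 = 2,375 × [((1+r)^n − 1)/r].
(1+r)^n = 1 + 8,000,000 × r / 2,375, so n = ln(1 + 8,000,000·r/2,375) / ln(1+r) = 357.47.
Round up to a whole number of payments: n = 358.

358 payments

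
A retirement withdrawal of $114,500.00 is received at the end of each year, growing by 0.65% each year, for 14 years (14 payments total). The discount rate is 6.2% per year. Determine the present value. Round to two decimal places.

$1,089,952.52

Periodic rate r = 0.062 per year.
Growing ordinary annuity: PV = PMT₁ × [1 − ((1+g)/(1+r))^n] / (r − g) = 114,500 × [1 − ((1+0.0065)/(1+r))^14] / (r − 0.0065) = $1,089,952.52.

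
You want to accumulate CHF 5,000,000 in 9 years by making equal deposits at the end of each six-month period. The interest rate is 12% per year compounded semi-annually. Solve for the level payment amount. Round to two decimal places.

Level ordinary annuity; solve FV = PMT × [((1+r)^n − 1)/r] for PMT.
Periodic rate r = 0.12/2 per half-year; n is counted in half-years.
With n = 18: PMT = 5,000,000 / ([((1+r)^n − 1)/r]) = CHF 161,782.70

CHF 161,782.70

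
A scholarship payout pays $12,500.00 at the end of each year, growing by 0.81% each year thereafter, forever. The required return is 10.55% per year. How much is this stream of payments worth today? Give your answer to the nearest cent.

Periodic rate r = 0.1055 per year.
Growing perpetuity (Gordon): PV = PMT₁ / (r − g) = 12,500 / (r − 0.0081) = $128,336.76.

$128,336.76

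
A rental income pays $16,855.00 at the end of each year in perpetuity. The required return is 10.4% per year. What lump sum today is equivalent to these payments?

Periodic rate r = 0.104 per year.
Level perpetuity: PV = PMT / r = 16,855 / (0.104) = $162,067.31.

$162,067.31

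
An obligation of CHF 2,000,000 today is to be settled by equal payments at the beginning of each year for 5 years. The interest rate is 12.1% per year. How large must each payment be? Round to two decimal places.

Level annuity due; solve PV = PMT × [(1 − (1+r)^−n)/r] × (1+r) for PMT.
Periodic rate r = 0.121 per year.
With n = 5: PMT = 2,000,000 / ([(1 − (1+r)^−n)/r] × (1+r)) = CHF 496,159.30

CHF 496,159.30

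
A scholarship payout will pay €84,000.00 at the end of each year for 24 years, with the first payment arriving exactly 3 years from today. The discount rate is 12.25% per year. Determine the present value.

€510,229.14

Ordinary annuity of 24 payments, first payment at period 3.
Periodic rate r = 0.1225 per year.
The ordinary-annuity PV formula values the stream one period before the first payment (period 2); discount that back 2 periods:
PV₀ = 84,000 × [1 − (1+r)^−24] / r × (1+r)^−2 = €510,229.14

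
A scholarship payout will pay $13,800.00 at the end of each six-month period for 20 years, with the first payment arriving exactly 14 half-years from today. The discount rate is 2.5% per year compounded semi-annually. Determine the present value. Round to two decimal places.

$367,842.20

Ordinary annuity of 40 payments, first payment at period 14.
Periodic rate r = 0.025/2 per half-year; n is counted in half-years.
The ordinary-annuity PV formula values the stream one period before the first payment (period 13); discount that back 13 periods:
PV₀ = 13,800 × [1 − (1+r)^−40] / r × (1+r)^−13 = $367,842.20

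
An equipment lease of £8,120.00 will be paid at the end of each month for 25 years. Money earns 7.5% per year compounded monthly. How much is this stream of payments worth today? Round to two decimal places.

This is an ordinary annuity: 300 payments of £8,120.00 at the end of each month.
Periodic rate r = 0.075/12 per month; n is counted in months.
PV = PMT × [(1 − (1+r)^−n)/r] = 8,120 × [1 − (1+r)^−300] / r = £1,098,795.26

£1,098,795.26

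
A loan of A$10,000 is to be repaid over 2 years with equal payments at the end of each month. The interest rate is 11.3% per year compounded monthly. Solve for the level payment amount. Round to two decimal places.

A$467.47

Level ordinary annuity; solve PV = PMT × [(1 − (1+r)^−n)/r] for PMT.
Periodic rate r = 0.113/12 per month; n is counted in months.
With n = 24: PMT = 10,000 / ([(1 − (1+r)^−n)/r]) = A$467.47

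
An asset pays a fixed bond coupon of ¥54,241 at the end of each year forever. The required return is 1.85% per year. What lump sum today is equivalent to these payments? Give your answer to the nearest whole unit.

Periodic rate r = 0.0185 per year.
Level perpetuity: PV = PMT / r = 54,241 / (0.0185) = ¥2,931,946.

¥2,931,946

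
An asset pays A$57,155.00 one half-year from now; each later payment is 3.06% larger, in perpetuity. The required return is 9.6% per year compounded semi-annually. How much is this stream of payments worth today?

A$3,284,770.11

Periodic rate r = 0.096/2 per half-year.
Growing perpetuity (Gordon): PV = PMT₁ / (r − g) = 57,155 / (r − 0.0306) = A$3,284,770.11.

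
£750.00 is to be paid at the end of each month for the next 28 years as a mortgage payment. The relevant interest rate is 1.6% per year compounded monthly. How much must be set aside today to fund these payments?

£203,008.86

This is an ordinary annuity: 336 payments of £750.00 at the end of each month.
Periodic rate r = 0.016/12 per month; n is counted in months.
PV = PMT × [(1 − (1+r)^−n)/r] = 750 × [1 − (1+r)^−336] / r = £203,008.86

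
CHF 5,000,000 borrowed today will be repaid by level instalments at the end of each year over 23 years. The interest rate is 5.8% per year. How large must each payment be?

Level ordinary annuity; solve PV = PMT × [(1 − (1+r)^−n)/r] for PMT.
Periodic rate r = 0.058 per year.
With n = 23: PMT = 5,000,000 / ([(1 − (1+r)^−n)/r]) = CHF 399,129.95

CHF 399,129.95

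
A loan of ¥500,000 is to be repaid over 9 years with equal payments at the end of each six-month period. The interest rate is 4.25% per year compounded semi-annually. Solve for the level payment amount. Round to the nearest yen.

¥33,719

Level ordinary annuity; solve PV = PMT × [(1 − (1+r)^−n)/r] for PMT.
Periodic rate r = 0.0425/2 per half-year; n is counted in half-years.
With n = 18: PMT = 500,000 / ([(1 − (1+r)^−n)/r]) = ¥33,719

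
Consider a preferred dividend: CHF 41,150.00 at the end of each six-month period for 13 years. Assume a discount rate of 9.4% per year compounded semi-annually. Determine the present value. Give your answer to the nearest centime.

This is an ordinary annuity: 26 payments of CHF 41,150.00 at the end of each six-month period.
Periodic rate r = 0.094/2 per half-year; n is counted in half-years.
PV = PMT × [(1 − (1+r)^−n)/r] = 41,150 × [1 − (1+r)^−26] / r = CHF 610,280.16

CHF 610,280.16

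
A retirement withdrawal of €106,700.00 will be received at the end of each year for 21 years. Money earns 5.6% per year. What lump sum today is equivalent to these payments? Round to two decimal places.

This is an ordinary annuity: 21 payments of €106,700.00 at the end of each year.
Periodic rate r = 0.056 per year.
PV = PMT × [(1 − (1+r)^−n)/r] = 106,700 × [1 − (1+r)^−21] / r = €1,298,573.16

€1,298,573.16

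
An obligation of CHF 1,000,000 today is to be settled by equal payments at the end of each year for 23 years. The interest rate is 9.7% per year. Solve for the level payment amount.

CHF 110,091.91

Level ordinary annuity; solve PV = PMT × [(1 − (1+r)^−n)/r] for PMT.
Periodic rate r = 0.097 per year.
With n = 23: PMT = 1,000,000 / ([(1 − (1+r)^−n)/r]) = CHF 110,091.91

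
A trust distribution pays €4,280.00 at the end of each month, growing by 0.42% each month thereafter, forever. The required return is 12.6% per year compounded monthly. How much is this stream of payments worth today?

€679,365.08

Periodic rate r = 0.126/12 per month.
Growing perpetuity (Gordon): PV = PMT₁ / (r − g) = 4,280 / (r − 0.0042) = €679,365.08.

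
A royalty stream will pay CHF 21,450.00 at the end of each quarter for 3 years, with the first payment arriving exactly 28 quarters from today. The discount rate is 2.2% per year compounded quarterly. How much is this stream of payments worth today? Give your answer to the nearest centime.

CHF 214,233.25

Ordinary annuity of 12 payments, first payment at period 28.
Periodic rate r = 0.022/4 per quarter; n is counted in quarters.
The ordinary-annuity PV formula values the stream one period before the first payment (period 27); discount that back 27 periods:
PV₀ = 21,450 × [1 − (1+r)^−12] / r × (1+r)^−27 = CHF 214,233.25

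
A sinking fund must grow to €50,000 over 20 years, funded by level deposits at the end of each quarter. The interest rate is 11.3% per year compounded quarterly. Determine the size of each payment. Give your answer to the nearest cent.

€170.44

Level ordinary annuity; solve FV = PMT × [((1+r)^n − 1)/r] for PMT.
Periodic rate r = 0.113/4 per quarter; n is counted in quarters.
With n = 80: PMT = 50,000 / ([((1+r)^n − 1)/r]) = €170.44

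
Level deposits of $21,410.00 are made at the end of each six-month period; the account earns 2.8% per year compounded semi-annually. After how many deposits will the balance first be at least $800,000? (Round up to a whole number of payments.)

31 payments

Periodic rate r = 0.028/2 per half-year; n is counted in half-years.
Ordinary annuity FV: 800,000 = 21,410 × [((1+r)^n − 1)/r].
(1+r)^n = 1 + 800,000 × r / 21,410, so n = ln(1 + 800,000·r/21,410) / ln(1+r) = 30.26.
Round up to a whole number of payments: n = 31.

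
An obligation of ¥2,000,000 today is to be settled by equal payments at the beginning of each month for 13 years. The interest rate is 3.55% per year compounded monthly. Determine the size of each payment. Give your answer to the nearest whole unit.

Level annuity due; solve PV = PMT × [(1 − (1+r)^−n)/r] × (1+r) for PMT.
Periodic rate r = 0.0355/12 per month; n is counted in months.
With n = 156: PMT = 2,000,000 / ([(1 − (1+r)^−n)/r] × (1+r)) = ¥15,977

¥15,977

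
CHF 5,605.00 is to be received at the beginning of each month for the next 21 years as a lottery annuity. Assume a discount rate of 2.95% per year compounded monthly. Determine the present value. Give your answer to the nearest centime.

CHF 1,054,526.05

This is an annuity due: 252 payments of CHF 5,605.00 at the beginning of each month.
Periodic rate r = 0.0295/12 per month; n is counted in months.
PV = PMT × [(1 − (1+r)^−n)/r] × (1+r) = 5,605 × [1 − (1+r)^−252] / r × (1+r) = CHF 1,054,526.05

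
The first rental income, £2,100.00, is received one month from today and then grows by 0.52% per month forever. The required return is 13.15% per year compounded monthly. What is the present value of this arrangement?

Periodic rate r = 0.1315/12 per month.
Growing perpetuity (Gordon): PV = PMT₁ / (r − g) = 2,100 / (r − 0.0052) = £364,688.86.

£364,688.86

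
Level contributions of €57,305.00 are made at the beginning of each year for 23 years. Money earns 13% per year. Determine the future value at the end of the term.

€7,783,822.13

This is an annuity due: 23 deposits of €57,305.00 at the beginning of each year.
Periodic rate r = 0.13 per year.
FV = PMT × [((1+r)^n − 1)/r] × (1+r) = 57,305 × [(1+r)^23 − 1] / r × (1+r) = €7,783,822.13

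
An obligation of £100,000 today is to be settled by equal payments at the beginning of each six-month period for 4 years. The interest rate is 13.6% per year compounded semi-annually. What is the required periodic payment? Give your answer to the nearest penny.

£15,559.19

Level annuity due; solve PV = PMT × [(1 − (1+r)^−n)/r] × (1+r) for PMT.
Periodic rate r = 0.136/2 per half-year; n is counted in half-years.
With n = 8: PMT = 100,000 / ([(1 − (1+r)^−n)/r] × (1+r)) = £15,559.19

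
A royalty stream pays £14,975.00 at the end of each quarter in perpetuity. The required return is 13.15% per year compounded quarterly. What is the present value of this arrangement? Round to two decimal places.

Periodic rate r = 0.1315/4 per quarter.
Level perpetuity: PV = PMT / r = 14,975 / (0.1315/4) = £455,513.31.

£455,513.31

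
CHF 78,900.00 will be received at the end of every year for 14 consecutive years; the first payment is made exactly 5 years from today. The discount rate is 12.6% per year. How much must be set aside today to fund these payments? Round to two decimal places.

Ordinary annuity of 14 payments, first payment at period 5.
Periodic rate r = 0.126 per year.
The ordinary-annuity PV formula values the stream one period before the first payment (period 4); discount that back 4 periods:
PV₀ = 78,900 × [1 − (1+r)^−14] / r × (1+r)^−4 = CHF 315,577.59

CHF 315,577.59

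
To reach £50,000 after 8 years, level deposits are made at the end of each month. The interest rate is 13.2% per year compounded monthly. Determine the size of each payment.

Level ordinary annuity; solve FV = PMT × [((1+r)^n − 1)/r] for PMT.
Periodic rate r = 0.132/12 per month; n is counted in months.
With n = 96: PMT = 50,000 / ([((1+r)^n − 1)/r]) = £295.97

£295.97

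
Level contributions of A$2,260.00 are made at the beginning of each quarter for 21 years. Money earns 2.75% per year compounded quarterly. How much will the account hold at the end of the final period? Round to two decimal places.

This is an annuity due: 84 deposits of A$2,260.00 at the beginning of each quarter.
Periodic rate r = 0.0275/4 per quarter; n is counted in quarters.
FV = PMT × [((1+r)^n − 1)/r] × (1+r) = 2,260 × [(1+r)^84 − 1] / r × (1+r) = A$257,528.55

A$257,528.55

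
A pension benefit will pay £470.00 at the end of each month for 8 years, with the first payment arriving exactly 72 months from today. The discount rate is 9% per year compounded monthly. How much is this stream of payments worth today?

£18,873.62

Ordinary annuity of 96 payments, first payment at period 72.
Periodic rate r = 0.09/12 per month; n is counted in months.
The ordinary-annuity PV formula values the stream one period before the first payment (period 71); discount that back 71 periods:
PV₀ = 470 × [1 − (1+r)^−96] / r × (1+r)^−71 = £18,873.62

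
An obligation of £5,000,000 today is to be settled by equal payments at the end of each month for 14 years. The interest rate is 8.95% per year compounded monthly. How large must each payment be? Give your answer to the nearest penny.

£52,300.85

Level ordinary annuity; solve PV = PMT × [(1 − (1+r)^−n)/r] for PMT.
Periodic rate r = 0.0895/12 per month; n is counted in months.
With n = 168: PMT = 5,000,000 / ([(1 − (1+r)^−n)/r]) = £52,300.85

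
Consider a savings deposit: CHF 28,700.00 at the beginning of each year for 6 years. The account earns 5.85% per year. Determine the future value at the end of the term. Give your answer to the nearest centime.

CHF 211,103.90

This is an annuity due: 6 deposits of CHF 28,700.00 at the beginning of each year.
Periodic rate r = 0.0585 per year.
FV = PMT × [((1+r)^n − 1)/r] × (1+r) = 28,700 × [(1+r)^6 − 1] / r × (1+r) = CHF 211,103.90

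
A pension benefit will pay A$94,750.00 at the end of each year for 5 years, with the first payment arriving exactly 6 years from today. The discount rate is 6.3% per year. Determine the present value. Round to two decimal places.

A$291,677.45

Ordinary annuity of 5 payments, first payment at period 6.
Periodic rate r = 0.063 per year.
The ordinary-annuity PV formula values the stream one period before the first payment (period 5); discount that back 5 periods:
PV₀ = 94,750 × [1 − (1+r)^−5] / r × (1+r)^−5 = A$291,677.45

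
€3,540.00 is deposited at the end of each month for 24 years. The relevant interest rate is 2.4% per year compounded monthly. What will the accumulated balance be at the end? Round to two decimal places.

€1,376,857.43

This is an ordinary annuity: 288 deposits of €3,540.00 at the end of each month.
Periodic rate r = 0.024/12 per month; n is counted in months.
FV = PMT × [((1+r)^n − 1)/r] = 3,540 × [(1+r)^288 − 1] / r = €1,376,857.43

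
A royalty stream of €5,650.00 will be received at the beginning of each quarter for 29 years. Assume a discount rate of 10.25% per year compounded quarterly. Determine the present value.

€214,123.58

This is an annuity due: 116 payments of €5,650.00 at the beginning of each quarter.
Periodic rate r = 0.1025/4 per quarter; n is counted in quarters.
PV = PMT × [(1 − (1+r)^−n)/r] × (1+r) = 5,650 × [1 − (1+r)^−116] / r × (1+r) = €214,123.58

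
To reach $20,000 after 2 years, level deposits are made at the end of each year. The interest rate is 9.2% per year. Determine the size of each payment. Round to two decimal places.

$9,560.23

Level ordinary annuity; solve FV = PMT × [((1+r)^n − 1)/r] for PMT.
Periodic rate r = 0.092 per year.
With n = 2: PMT = 20,000 / ([((1+r)^n − 1)/r]) = $9,560.23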